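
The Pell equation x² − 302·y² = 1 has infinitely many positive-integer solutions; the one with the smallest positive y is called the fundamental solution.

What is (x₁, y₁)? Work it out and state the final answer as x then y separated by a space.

4276623 246092

√302 → a₀=17, period (2,1,1,1,4,…,1,2,34); ℓ=16 even so k=15
i=0: a=17 ⇒ p=17, q=1
…
i=2: a=1 ⇒ p=52, q=3
…
i=5: a=4 ⇒ p=643, q=37
…
i=8: a=16 ⇒ p=34513, q=1986
i=9: a=1 ⇒ p=36581, q=2105
i=10: a=2 ⇒ p=107675, q=6196
i=11: a=4 ⇒ p=467281, q=26889
…
i=14: a=1 ⇒ p=1617193, q=93059
i=15: a=2 ⇒ p=4276623, q=246092
(x₁, y₁) = (4276623, 246092);  4276623² − 302·246092² = 1 ✓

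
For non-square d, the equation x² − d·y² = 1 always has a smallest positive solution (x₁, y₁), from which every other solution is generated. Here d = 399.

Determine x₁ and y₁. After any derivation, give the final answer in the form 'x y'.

[19; 1,38] for √399; ℓ=2 ⇒ convergent index 1
k=0  a_k=19  p_k/q_k = 19/1
k=1  a_k=1  p_k/q_k = 20/1
fundamental: x₁=20, y₁=1  (since 400 − 399·1 = 1)

20 1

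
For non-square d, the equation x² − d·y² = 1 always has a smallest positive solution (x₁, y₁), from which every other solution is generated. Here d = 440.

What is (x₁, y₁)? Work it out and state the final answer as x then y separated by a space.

21 1

d=440: √d = [20; 1,40] (ℓ=2, even), read p_1/q_1
k=0  a_k=20  p_k/q_k = 20/1
k=1  a_k=1  p_k/q_k = 21/1
(x₁, y₁) = (21, 1);  21² − 440·1² = 1 ✓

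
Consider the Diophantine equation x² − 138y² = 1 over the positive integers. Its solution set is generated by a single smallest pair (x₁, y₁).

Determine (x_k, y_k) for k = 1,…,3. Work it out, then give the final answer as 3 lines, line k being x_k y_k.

47 4
4417 376
415151 35340

√138 → a₀=11, period (1,2,1,22); ℓ=4 even so k=3
step 0: (11, 1)  from 11·(1,0) + (0,1)
step 1: (12, 1)  from 1·(11,1) + (1,0)
step 2: (35, 3)  from 2·(12,1) + (11,1)
step 3: (47, 4)  from 1·(35,3) + (12,1)
(x₁, y₁) = (47, 4);  47² − 138·4² = 1 ✓
n=2: (47,4)∘(47,4) = (47·47+138·4·4, 47·4+4·47) = (4417,376)
n=3: (4417,376)∘(47,4) = (47·4417+138·4·376, 47·376+4·4417) = (415151,35340)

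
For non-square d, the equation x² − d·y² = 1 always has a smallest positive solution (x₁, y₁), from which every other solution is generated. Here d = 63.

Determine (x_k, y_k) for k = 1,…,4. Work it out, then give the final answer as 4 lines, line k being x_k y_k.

8 1
127 16
2024 255
32257 4064

[7; 1,14] for √63; ℓ=2 ⇒ convergent index 1
i=0: a=7 ⇒ p=7, q=1
i=1: a=1 ⇒ p=8, q=1
→ (8, 1).  Check: 8²=64, 63·1²=63, difference 1.
(8+1√63)^2 = 127 + 16√63
(8+1√63)^3 = 2024 + 255√63
(8+1√63)^4 = 32257 + 4064√63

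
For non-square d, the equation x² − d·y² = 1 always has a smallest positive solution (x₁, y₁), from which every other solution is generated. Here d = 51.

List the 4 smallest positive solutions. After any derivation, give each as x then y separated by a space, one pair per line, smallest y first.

d=51: √d = [7; 7,14] (ℓ=2, even), read p_1/q_1
step 0: (7, 1)  from 7·(1,0) + (0,1)
step 1: (50, 7)  from 7·(7,1) + (1,0)
→ (50, 7).  Check: 50²=2500, 51·7²=2499, difference 1.
(x_2, y_2) = (50·50 + 51·7·7, 50·7 + 7·50) = (4999, 700)
(x_3, y_3) = (50·4999 + 51·7·700, 50·700 + 7·4999) = (499850, 69993)
(x_4, y_4) = (50·499850 + 51·7·69993, 50·69993 + 7·499850) = (49980001, 6998600)

50 7
4999 700
499850 69993
49980001 6998600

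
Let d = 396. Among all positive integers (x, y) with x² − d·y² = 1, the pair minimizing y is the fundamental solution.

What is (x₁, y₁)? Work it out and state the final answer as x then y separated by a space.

[19; 1,8,1,38] for √396; ℓ=4 ⇒ convergent index 3
i=0: a=19 ⇒ p=19, q=1
i=1: a=1 ⇒ p=20, q=1
i=2: a=8 ⇒ p=179, q=9
i=3: a=1 ⇒ p=199, q=10
(x₁, y₁) = (199, 10);  199² − 396·10² = 1 ✓

199 10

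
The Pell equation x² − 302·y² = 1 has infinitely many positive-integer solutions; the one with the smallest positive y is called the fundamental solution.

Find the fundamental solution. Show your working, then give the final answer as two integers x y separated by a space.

[17; 2,1,1,1,4,…,1,2,34] for √302; ℓ=16 ⇒ convergent index 15
k=0  a_k=17  p_k/q_k = 17/1
k=1  a_k=2  p_k/q_k = 35/2
…
k=4  a_k=1  p_k/q_k = 139/8
k=5  a_k=4  p_k/q_k = 643/37
k=6  a_k=2  p_k/q_k = 1425/82
k=7  a_k=1  p_k/q_k = 2068/119
k=8  a_k=16  p_k/q_k = 34513/1986
…
k=10  a_k=2  p_k/q_k = 107675/6196
k=11  a_k=4  p_k/q_k = 467281/26889
k=12  a_k=1  p_k/q_k = 574956/33085
k=13  a_k=1  p_k/q_k = 1042237/59974
k=14  a_k=1  p_k/q_k = 1617193/93059
k=15  a_k=2  p_k/q_k = 4276623/246092
(x₁, y₁) = (4276623, 246092);  4276623² − 302·246092² = 1 ✓

4276623 246092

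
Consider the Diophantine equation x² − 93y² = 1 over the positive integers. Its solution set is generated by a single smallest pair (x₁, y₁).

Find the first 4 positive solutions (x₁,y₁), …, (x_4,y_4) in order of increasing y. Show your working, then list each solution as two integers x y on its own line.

12151 1260
295293601 30620520
7176225079351 744139875780
174396621583094401 18084087230585040

d=93: √d = [9; 1,1,1,4,6,4,1,1,1,18] (ℓ=10, even), read p_9/q_9
k=0  a_k=9  p_k/q_k = 9/1
…
k=5  a_k=6  p_k/q_k = 839/87
…
k=8  a_k=1  p_k/q_k = 7821/811
k=9  a_k=1  p_k/q_k = 12151/1260
(x₁, y₁) = (12151, 1260);  12151² − 93·1260² = 1 ✓
n=2: (12151,1260)∘(12151,1260) = (12151·12151+93·1260·1260, 12151·1260+1260·12151) = (295293601,30620520)
n=3: (295293601,30620520)∘(12151,1260) = (12151·295293601+93·1260·30620520, 12151·30620520+1260·295293601) = (7176225079351,744139875780)
n=4: (7176225079351,744139875780)∘(12151,1260) = (12151·7176225079351+93·1260·744139875780, 12151·744139875780+1260·7176225079351) = (174396621583094401,18084087230585040)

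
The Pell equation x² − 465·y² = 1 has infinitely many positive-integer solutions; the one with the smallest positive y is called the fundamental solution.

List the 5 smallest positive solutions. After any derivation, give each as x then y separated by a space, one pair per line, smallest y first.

15871 736
503777281 23362112
15990898437631 741560158368
507583097703505921 23538602523554944
16111702671313786506751 747162320561120874080

√465 = [21; 1,1,3,2,2,2,3,1,1,42, …], period ℓ=10 (even) → k=9
a_0=21:  p_0=21·1+0=21,  q_0=21·0+1=1
…
a_4=2:  p_4=2·151+43=345,  q_4=2·7+2=16
a_5=2:  p_5=2·345+151=841,  q_5=2·16+7=39
a_6=2:  p_6=2·841+345=2027,  q_6=2·39+16=94
…
a_8=1:  p_8=1·6922+2027=8949,  q_8=1·321+94=415
a_9=1:  p_9=1·8949+6922=15871,  q_9=1·415+321=736
→ (15871, 736).  Check: 15871²=251888641, 465·736²=251888640, difference 1.
k=2:  x_2 = 15871·15871+465·736·736 = 503777281,  y_2 = 15871·736+736·15871 = 23362112
k=3:  x_3 = 15871·503777281+465·736·23362112 = 15990898437631,  y_3 = 15871·23362112+736·503777281 = 741560158368
k=4:  x_4 = 15871·15990898437631+465·736·741560158368 = 507583097703505921,  y_4 = 15871·741560158368+736·15990898437631 = 23538602523554944
k=5:  x_5 = 15871·507583097703505921+465·736·23538602523554944 = 16111702671313786506751,  y_5 = 15871·23538602523554944+736·507583097703505921 = 747162320561120874080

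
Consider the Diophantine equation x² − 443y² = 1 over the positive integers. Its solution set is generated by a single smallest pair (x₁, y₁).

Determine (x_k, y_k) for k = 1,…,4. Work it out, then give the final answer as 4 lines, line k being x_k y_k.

√443 = [21; 21,42, …], period ℓ=2 (even) → k=1
step 0: (21, 1)  from 21·(1,0) + (0,1)
step 1: (442, 21)  from 21·(21,1) + (1,0)
(x₁, y₁) = (442, 21);  442² − 443·21² = 1 ✓
(x_2, y_2) = (442·442 + 443·21·21, 442·21 + 21·442) = (390727, 18564)
(x_3, y_3) = (442·390727 + 443·21·18564, 442·18564 + 21·390727) = (345402226, 16410555)
(x_4, y_4) = (442·345402226 + 443·21·16410555, 442·16410555 + 21·345402226) = (305335177057, 14506912056)

442 21
390727 18564
345402226 16410555
305335177057 14506912056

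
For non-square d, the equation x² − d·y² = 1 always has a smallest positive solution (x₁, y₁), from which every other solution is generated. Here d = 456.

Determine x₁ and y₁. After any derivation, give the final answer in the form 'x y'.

√456 = [21; 2,1,4,1,2,42, …], period ℓ=6 (even) → k=5
a_0=21:  p_0=21·1+0=21,  q_0=21·0+1=1
…
a_2=1:  p_2=1·43+21=64,  q_2=1·2+1=3
…
a_4=1:  p_4=1·299+64=363,  q_4=1·14+3=17
a_5=2:  p_5=2·363+299=1025,  q_5=2·17+14=48
(x₁, y₁) = (1025, 48);  1025² − 456·48² = 1 ✓

1025 48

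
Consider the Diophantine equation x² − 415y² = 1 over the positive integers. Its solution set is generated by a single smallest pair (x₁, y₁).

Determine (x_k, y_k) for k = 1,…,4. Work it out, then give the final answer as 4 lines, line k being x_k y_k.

[20; 2,1,2,4,6,…,1,2,40] for √415; ℓ=16 ⇒ convergent index 15
step 0: (20, 1)  from 20·(1,0) + (0,1)
step 1: (41, 2)  from 2·(20,1) + (1,0)
step 2: (61, 3)  from 1·(41,2) + (20,1)
step 3: (163, 8)  from 2·(61,3) + (41,2)
…
step 5: (4441, 218)  from 6·(713,35) + (163,8)
…
step 8: (33939, 1666)  from 3·(9595,471) + (5154,253)
…
step 11: (508372, 24955)  from 6·(77473,3803) + (43534,2137)
step 12: (2110961, 103623)  from 4·(508372,24955) + (77473,3803)
step 13: (4730294, 232201)  from 2·(2110961,103623) + (508372,24955)
step 14: (6841255, 335824)  from 1·(4730294,232201) + (2110961,103623)
step 15: (18412804, 903849)  from 2·(6841255,335824) + (4730294,232201)
→ (18412804, 903849).  Check: 18412804²=339031351142416, 415·903849²=339031351142415, difference 1.
k=2:  x_2 = 18412804·18412804+415·903849·903849 = 678062702284831,  y_2 = 18412804·903849+903849·18412804 = 33284788965192
k=3:  x_3 = 18412804·678062702284831+415·903849·33284788965192 = 24970071273761872339444,  y_3 = 18412804·33284788965192+903849·678062702284831 = 1225732590794885332887
k=4:  x_4 = 18412804·24970071273761872339444+415·903849·1225732590794885332887 = 919538056459614718055705397121,  y_4 = 18412804·1225732590794885332887+903849·24970071273761872339444 = 45138347901436822389057205104

18412804 903849
678062702284831 33284788965192
24970071273761872339444 1225732590794885332887
919538056459614718055705397121 45138347901436822389057205104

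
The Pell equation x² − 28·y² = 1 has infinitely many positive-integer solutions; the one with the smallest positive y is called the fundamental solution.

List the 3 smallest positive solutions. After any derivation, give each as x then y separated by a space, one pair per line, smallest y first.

√28 = [5; 3,2,3,10, …], period ℓ=4 (even) → k=3
k=0  a_k=5  p_k/q_k = 5/1
k=1  a_k=3  p_k/q_k = 16/3
k=2  a_k=2  p_k/q_k = 37/7
k=3  a_k=3  p_k/q_k = 127/24
(x₁, y₁) = (127, 24);  127² − 28·24² = 1 ✓
k=2:  x_2 = 127·127+28·24·24 = 32257,  y_2 = 127·24+24·127 = 6096
k=3:  x_3 = 127·32257+28·24·6096 = 8193151,  y_3 = 127·6096+24·32257 = 1548360

127 24
32257 6096
8193151 1548360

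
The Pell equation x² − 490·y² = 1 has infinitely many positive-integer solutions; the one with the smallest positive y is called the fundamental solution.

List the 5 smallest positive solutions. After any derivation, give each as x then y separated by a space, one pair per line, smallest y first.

1039681 46968
2161873163521 97663474416
4495316905044313921 203077717488555624
9347391150304592810234881 422272088792340335957472
19436609957075163398170578312001 878056535095215307939712337240

d=490: √d = [22; 7,2,1,4,4,4,1,2,7,44] (ℓ=10, even), read p_9/q_9
i=0: a=22 ⇒ p=22, q=1
i=1: a=7 ⇒ p=155, q=7
i=2: a=2 ⇒ p=332, q=15
i=3: a=1 ⇒ p=487, q=22
i=4: a=4 ⇒ p=2280, q=103
i=5: a=4 ⇒ p=9607, q=434
i=6: a=4 ⇒ p=40708, q=1839
…
i=8: a=2 ⇒ p=141338, q=6385
i=9: a=7 ⇒ p=1039681, q=46968
(x₁, y₁) = (1039681, 46968);  1039681² − 490·46968² = 1 ✓
n=2: (1039681,46968)∘(1039681,46968) = (1039681·1039681+490·46968·46968, 1039681·46968+46968·1039681) = (2161873163521,97663474416)
n=3: (2161873163521,97663474416)∘(1039681,46968) = (1039681·2161873163521+490·46968·97663474416, 1039681·97663474416+46968·2161873163521) = (4495316905044313921,203077717488555624)
n=4: (4495316905044313921,203077717488555624)∘(1039681,46968) = (1039681·4495316905044313921+490·46968·203077717488555624, 1039681·203077717488555624+46968·4495316905044313921) = (9347391150304592810234881,422272088792340335957472)
n=5: (9347391150304592810234881,422272088792340335957472)∘(1039681,46968) = (1039681·9347391150304592810234881+490·46968·422272088792340335957472, 1039681·422272088792340335957472+46968·9347391150304592810234881) = (19436609957075163398170578312001,878056535095215307939712337240)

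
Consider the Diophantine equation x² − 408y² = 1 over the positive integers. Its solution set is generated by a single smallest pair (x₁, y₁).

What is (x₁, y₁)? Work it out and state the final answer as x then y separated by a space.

101 5

√408 = [20; 5,40, …], period ℓ=2 (even) → k=1
i=0: a=20 ⇒ p=20, q=1
i=1: a=5 ⇒ p=101, q=5
(x₁, y₁) = (101, 5);  101² − 408·5² = 1 ✓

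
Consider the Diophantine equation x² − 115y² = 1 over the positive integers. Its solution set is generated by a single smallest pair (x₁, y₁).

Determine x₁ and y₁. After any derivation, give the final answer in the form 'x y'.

1126 105

√115 → a₀=10, period (1,2,1,1,1,1,1,2,1,20); ℓ=10 even so k=9
step 0: (10, 1)  from 10·(1,0) + (0,1)
step 1: (11, 1)  from 1·(10,1) + (1,0)
step 2: (32, 3)  from 2·(11,1) + (10,1)
step 3: (43, 4)  from 1·(32,3) + (11,1)
step 4: (75, 7)  from 1·(43,4) + (32,3)
step 5: (118, 11)  from 1·(75,7) + (43,4)
step 6: (193, 18)  from 1·(118,11) + (75,7)
step 7: (311, 29)  from 1·(193,18) + (118,11)
step 8: (815, 76)  from 2·(311,29) + (193,18)
step 9: (1126, 105)  from 1·(815,76) + (311,29)
(x₁, y₁) = (1126, 105);  1126² − 115·105² = 1 ✓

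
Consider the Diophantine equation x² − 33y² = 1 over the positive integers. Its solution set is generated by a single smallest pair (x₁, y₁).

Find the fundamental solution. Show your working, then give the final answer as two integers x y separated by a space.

23 4

d=33: √d = [5; 1,2,1,10] (ℓ=4, even), read p_3/q_3
i=0: a=5 ⇒ p=5, q=1
…
i=2: a=2 ⇒ p=17, q=3
i=3: a=1 ⇒ p=23, q=4
fundamental: x₁=23, y₁=4  (since 529 − 33·16 = 1)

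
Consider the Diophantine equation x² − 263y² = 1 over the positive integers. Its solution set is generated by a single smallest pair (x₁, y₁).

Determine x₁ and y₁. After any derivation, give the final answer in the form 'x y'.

139128 8579

√263 → a₀=16, period (4,1,1,1,1,15,1,1,1,1,4,32); ℓ=12 even so k=11
step 0: (16, 1)  from 16·(1,0) + (0,1)
…
step 2: (81, 5)  from 1·(65,4) + (16,1)
step 3: (146, 9)  from 1·(81,5) + (65,4)
step 4: (227, 14)  from 1·(146,9) + (81,5)
step 5: (373, 23)  from 1·(227,14) + (146,9)
…
step 7: (6195, 382)  from 1·(5822,359) + (373,23)
step 8: (12017, 741)  from 1·(6195,382) + (5822,359)
…
step 10: (30229, 1864)  from 1·(18212,1123) + (12017,741)
step 11: (139128, 8579)  from 4·(30229,1864) + (18212,1123)
fundamental: x₁=139128, y₁=8579  (since 19356600384 − 263·73599241 = 1)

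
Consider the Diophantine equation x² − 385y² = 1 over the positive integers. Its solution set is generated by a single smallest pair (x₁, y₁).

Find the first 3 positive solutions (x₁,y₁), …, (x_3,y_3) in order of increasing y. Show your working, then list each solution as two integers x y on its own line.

95831 4884
18367161121 936077208
3520286834677271 179410429834812

d=385: √d = [19; 1,1,1,1,1,…,1,1,38] (ℓ=16, even), read p_15/q_15
step 0: (19, 1)  from 19·(1,0) + (0,1)
…
step 3: (59, 3)  from 1·(39,2) + (20,1)
…
step 6: (569, 29)  from 3·(157,8) + (98,5)
step 7: (726, 37)  from 1·(569,29) + (157,8)
step 8: (2021, 103)  from 2·(726,37) + (569,29)
step 9: (2747, 140)  from 1·(2021,103) + (726,37)
…
step 11: (13009, 663)  from 1·(10262,523) + (2747,140)
…
step 14: (59551, 3035)  from 1·(36280,1849) + (23271,1186)
step 15: (95831, 4884)  from 1·(59551,3035) + (36280,1849)
(x₁, y₁) = (95831, 4884);  95831² − 385·4884² = 1 ✓
(x_2, y_2) = (95831·95831 + 385·4884·4884, 95831·4884 + 4884·95831) = (18367161121, 936077208)
(x_3, y_3) = (95831·18367161121 + 385·4884·936077208, 95831·936077208 + 4884·18367161121) = (3520286834677271, 179410429834812)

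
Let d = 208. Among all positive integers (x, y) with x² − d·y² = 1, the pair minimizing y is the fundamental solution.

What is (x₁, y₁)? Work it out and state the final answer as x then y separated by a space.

649 45

[14; 2,2,1,2,2,28] for √208; ℓ=6 ⇒ convergent index 5
i=0: a=14 ⇒ p=14, q=1
i=1: a=2 ⇒ p=29, q=2
…
i=3: a=1 ⇒ p=101, q=7
i=4: a=2 ⇒ p=274, q=19
i=5: a=2 ⇒ p=649, q=45
fundamental: x₁=649, y₁=45  (since 421201 − 208·2025 = 1)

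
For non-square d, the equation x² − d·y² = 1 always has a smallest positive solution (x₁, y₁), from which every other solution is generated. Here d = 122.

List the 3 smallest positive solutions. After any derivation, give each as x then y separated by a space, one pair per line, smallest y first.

243 22
118097 10692
57394899 5196290

√122 = [11; 22, …], period ℓ=1 (odd) → k=1
k=0  a_k=11  p_k/q_k = 11/1
k=1  a_k=22  p_k/q_k = 243/22
→ (243, 22).  Check: 243²=59049, 122·22²=59048, difference 1.
n=2: (243,22)∘(243,22) = (243·243+122·22·22, 243·22+22·243) = (118097,10692)
n=3: (118097,10692)∘(243,22) = (243·118097+122·22·10692, 243·10692+22·118097) = (57394899,5196290)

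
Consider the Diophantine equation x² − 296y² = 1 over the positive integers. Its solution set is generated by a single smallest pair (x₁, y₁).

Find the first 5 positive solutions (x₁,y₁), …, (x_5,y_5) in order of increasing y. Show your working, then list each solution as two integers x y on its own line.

d=296: √d = [17; 4,1,7,1,4,34] (ℓ=6, even), read p_5/q_5
step 0: (17, 1)  from 17·(1,0) + (0,1)
…
step 3: (671, 39)  from 7·(86,5) + (69,4)
step 4: (757, 44)  from 1·(671,39) + (86,5)
step 5: (3699, 215)  from 4·(757,44) + (671,39)
→ (3699, 215).  Check: 3699²=13682601, 296·215²=13682600, difference 1.
n=2: (3699,215)∘(3699,215) = (3699·3699+296·215·215, 3699·215+215·3699) = (27365201,1590570)
n=3: (27365201,1590570)∘(3699,215) = (3699·27365201+296·215·1590570, 3699·1590570+215·27365201) = (202447753299,11767036645)
n=4: (202447753299,11767036645)∘(3699,215) = (3699·202447753299+296·215·11767036645, 3699·11767036645+215·202447753299) = (1497708451540801,87052535509140)
n=5: (1497708451540801,87052535509140)∘(3699,215) = (3699·1497708451540801+296·215·87052535509140, 3699·87052535509140+215·1497708451540801) = (11080046922051092499,644014645929581075)

3699 215
27365201 1590570
202447753299 11767036645
1497708451540801 87052535509140
11080046922051092499 644014645929581075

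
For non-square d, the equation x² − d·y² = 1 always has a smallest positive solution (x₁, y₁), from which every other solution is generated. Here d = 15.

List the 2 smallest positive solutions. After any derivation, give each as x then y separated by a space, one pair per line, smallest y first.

4 1
31 8

[3; 1,6] for √15; ℓ=2 ⇒ convergent index 1
k=0  a_k=3  p_k/q_k = 3/1
k=1  a_k=1  p_k/q_k = 4/1
→ (4, 1).  Check: 4²=16, 15·1²=15, difference 1.
n=2: (4,1)∘(4,1) = (4·4+15·1·1, 4·1+1·4) = (31,8)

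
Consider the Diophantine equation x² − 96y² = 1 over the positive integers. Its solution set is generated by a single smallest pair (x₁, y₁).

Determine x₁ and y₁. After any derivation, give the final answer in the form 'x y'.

49 5

√96 = [9; 1,3,1,18, …], period ℓ=4 (even) → k=3
k=0  a_k=9  p_k/q_k = 9/1
…
k=2  a_k=3  p_k/q_k = 39/4
k=3  a_k=1  p_k/q_k = 49/5
fundamental: x₁=49, y₁=5  (since 2401 − 96·25 = 1)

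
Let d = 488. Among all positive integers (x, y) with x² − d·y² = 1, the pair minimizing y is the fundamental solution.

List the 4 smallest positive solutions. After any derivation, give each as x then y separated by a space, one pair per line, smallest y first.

[22; 11,44] for √488; ℓ=2 ⇒ convergent index 1
i=0: a=22 ⇒ p=22, q=1
i=1: a=11 ⇒ p=243, q=11
→ (243, 11).  Check: 243²=59049, 488·11²=59048, difference 1.
(x_2, y_2) = (243·243 + 488·11·11, 243·11 + 11·243) = (118097, 5346)
(x_3, y_3) = (243·118097 + 488·11·5346, 243·5346 + 11·118097) = (57394899, 2598145)
(x_4, y_4) = (243·57394899 + 488·11·2598145, 243·2598145 + 11·57394899) = (27893802817, 1262693124)

243 11
118097 5346
57394899 2598145
27893802817 1262693124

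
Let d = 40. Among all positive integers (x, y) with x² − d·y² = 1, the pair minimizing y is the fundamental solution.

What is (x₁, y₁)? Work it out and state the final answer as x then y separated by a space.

19 3

√40 = [6; 3,12, …], period ℓ=2 (even) → k=1
step 0: (6, 1)  from 6·(1,0) + (0,1)
step 1: (19, 3)  from 3·(6,1) + (1,0)
(x₁, y₁) = (19, 3);  19² − 40·3² = 1 ✓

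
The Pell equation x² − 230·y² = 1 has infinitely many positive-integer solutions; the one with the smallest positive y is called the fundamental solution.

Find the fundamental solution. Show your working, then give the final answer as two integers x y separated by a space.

√230 → a₀=15, period (6,30); ℓ=2 even so k=1
k=0  a_k=15  p_k/q_k = 15/1
k=1  a_k=6  p_k/q_k = 91/6
(x₁, y₁) = (91, 6);  91² − 230·6² = 1 ✓

91 6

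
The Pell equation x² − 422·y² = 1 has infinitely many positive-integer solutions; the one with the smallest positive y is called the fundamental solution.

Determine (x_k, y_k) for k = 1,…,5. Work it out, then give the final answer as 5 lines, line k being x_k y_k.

√422 = [20; 1,1,5,2,1,…,1,1,40, …], period ℓ=14 (even) → k=13
i=0: a=20 ⇒ p=20, q=1
…
i=2: a=1 ⇒ p=41, q=2
…
i=4: a=2 ⇒ p=493, q=24
i=5: a=1 ⇒ p=719, q=35
…
i=8: a=3 ⇒ p=163807, q=7974
…
i=11: a=5 ⇒ p=3211821, q=156349
i=12: a=1 ⇒ p=3810680, q=185501
i=13: a=1 ⇒ p=7022501, q=341850
fundamental: x₁=7022501, y₁=341850  (since 49315520295001 − 422·116861422500 = 1)
(x_2, y_2) = (7022501·7022501 + 422·341850·341850, 7022501·341850 + 341850·7022501) = (98631040590001, 4801283933700)
(x_3, y_3) = (7022501·98631040590001 + 422·341850·4801283933700, 7022501·4801283933700 + 341850·98631040590001) = (1385273162348638202501, 67434042451384025550)
(x_4, y_4) = (7022501·1385273162348638202501 + 422·341850·67434042451384025550, 7022501·67434042451384025550 + 341850·1385273162348638202501) = (19456164335732849620362360001, 947111261097768740333867400)
(x_5, y_5) = (7022501·19456164335732849620362360001 + 422·341850·947111261097768740333867400, 7022501·947111261097768740333867400 + 341850·19456164335732849620362360001) = (273261867007695159110526238300562501, 13302179556340616719484196916709250)

7022501 341850
98631040590001 4801283933700
1385273162348638202501 67434042451384025550
19456164335732849620362360001 947111261097768740333867400
273261867007695159110526238300562501 13302179556340616719484196916709250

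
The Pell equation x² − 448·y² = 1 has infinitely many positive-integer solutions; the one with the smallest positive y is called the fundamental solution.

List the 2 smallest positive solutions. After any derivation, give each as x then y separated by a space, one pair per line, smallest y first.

127 6
32257 1524

√448 → a₀=21, period (6,42); ℓ=2 even so k=1
i=0: a=21 ⇒ p=21, q=1
i=1: a=6 ⇒ p=127, q=6
(x₁, y₁) = (127, 6);  127² − 448·6² = 1 ✓
(127+6√448)^2 = 32257 + 1524√448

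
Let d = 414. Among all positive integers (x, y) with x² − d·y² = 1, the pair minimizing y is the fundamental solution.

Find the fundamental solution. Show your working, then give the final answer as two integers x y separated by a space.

[20; 2,1,7,2,7,1,2,40] for √414; ℓ=8 ⇒ convergent index 7
step 0: (20, 1)  from 20·(1,0) + (0,1)
step 1: (41, 2)  from 2·(20,1) + (1,0)
…
step 3: (468, 23)  from 7·(61,3) + (41,2)
step 4: (997, 49)  from 2·(468,23) + (61,3)
step 5: (7447, 366)  from 7·(997,49) + (468,23)
step 6: (8444, 415)  from 1·(7447,366) + (997,49)
step 7: (24335, 1196)  from 2·(8444,415) + (7447,366)
fundamental: x₁=24335, y₁=1196  (since 592192225 − 414·1430416 = 1)

24335 1196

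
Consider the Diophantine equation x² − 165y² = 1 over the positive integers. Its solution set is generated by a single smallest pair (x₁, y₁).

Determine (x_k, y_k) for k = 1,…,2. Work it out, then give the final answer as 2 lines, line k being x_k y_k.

1079 84
2328481 181272

[12; 1,5,2,5,1,24] for √165; ℓ=6 ⇒ convergent index 5
step 0: (12, 1)  from 12·(1,0) + (0,1)
step 1: (13, 1)  from 1·(12,1) + (1,0)
step 2: (77, 6)  from 5·(13,1) + (12,1)
step 3: (167, 13)  from 2·(77,6) + (13,1)
step 4: (912, 71)  from 5·(167,13) + (77,6)
step 5: (1079, 84)  from 1·(912,71) + (167,13)
fundamental: x₁=1079, y₁=84  (since 1164241 − 165·7056 = 1)
k=2:  x_2 = 1079·1079+165·84·84 = 2328481,  y_2 = 1079·84+84·1079 = 181272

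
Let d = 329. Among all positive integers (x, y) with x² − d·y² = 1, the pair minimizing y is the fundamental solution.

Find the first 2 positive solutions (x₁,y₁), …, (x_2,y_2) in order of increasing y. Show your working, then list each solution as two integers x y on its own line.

2376415 131016
11294696504449 622696775280

[18; 7,4,2,1,1,4,1,1,2,4,7,36] for √329; ℓ=12 ⇒ convergent index 11
a_0=18:  p_0=18·1+0=18,  q_0=18·0+1=1
a_1=7:  p_1=7·18+1=127,  q_1=7·1+0=7
a_2=4:  p_2=4·127+18=526,  q_2=4·7+1=29
a_3=2:  p_3=2·526+127=1179,  q_3=2·29+7=65
a_4=1:  p_4=1·1179+526=1705,  q_4=1·65+29=94
…
a_6=4:  p_6=4·2884+1705=13241,  q_6=4·159+94=730
a_7=1:  p_7=1·13241+2884=16125,  q_7=1·730+159=889
a_8=1:  p_8=1·16125+13241=29366,  q_8=1·889+730=1619
a_9=2:  p_9=2·29366+16125=74857,  q_9=2·1619+889=4127
a_10=4:  p_10=4·74857+29366=328794,  q_10=4·4127+1619=18127
a_11=7:  p_11=7·328794+74857=2376415,  q_11=7·18127+4127=131016
→ (2376415, 131016).  Check: 2376415²=5647348252225, 329·131016²=5647348252224, difference 1.
(x_2, y_2) = (2376415·2376415 + 329·131016·131016, 2376415·131016 + 131016·2376415) = (11294696504449, 622696775280)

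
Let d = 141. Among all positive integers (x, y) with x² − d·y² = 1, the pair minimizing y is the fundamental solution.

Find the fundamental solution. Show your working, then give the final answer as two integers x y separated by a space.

95 8

[11; 1,6,1,22] for √141; ℓ=4 ⇒ convergent index 3
step 0: (11, 1)  from 11·(1,0) + (0,1)
…
step 2: (83, 7)  from 6·(12,1) + (11,1)
step 3: (95, 8)  from 1·(83,7) + (12,1)
fundamental: x₁=95, y₁=8  (since 9025 − 141·64 = 1)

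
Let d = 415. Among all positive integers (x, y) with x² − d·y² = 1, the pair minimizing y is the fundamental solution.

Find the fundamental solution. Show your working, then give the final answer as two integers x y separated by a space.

18412804 903849

d=415: √d = [20; 2,1,2,4,6,…,1,2,40] (ℓ=16, even), read p_15/q_15
step 0: (20, 1)  from 20·(1,0) + (0,1)
step 1: (41, 2)  from 2·(20,1) + (1,0)
step 2: (61, 3)  from 1·(41,2) + (20,1)
…
step 4: (713, 35)  from 4·(163,8) + (61,3)
…
step 7: (9595, 471)  from 1·(5154,253) + (4441,218)
step 8: (33939, 1666)  from 3·(9595,471) + (5154,253)
step 9: (43534, 2137)  from 1·(33939,1666) + (9595,471)
step 10: (77473, 3803)  from 1·(43534,2137) + (33939,1666)
step 11: (508372, 24955)  from 6·(77473,3803) + (43534,2137)
…
step 13: (4730294, 232201)  from 2·(2110961,103623) + (508372,24955)
step 14: (6841255, 335824)  from 1·(4730294,232201) + (2110961,103623)
step 15: (18412804, 903849)  from 2·(6841255,335824) + (4730294,232201)
→ (18412804, 903849).  Check: 18412804²=339031351142416, 415·903849²=339031351142415, difference 1.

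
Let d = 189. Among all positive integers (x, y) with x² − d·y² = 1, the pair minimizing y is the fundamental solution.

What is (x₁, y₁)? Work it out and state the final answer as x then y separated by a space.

55 4

√189 = [13; 1,2,1,26, …], period ℓ=4 (even) → k=3
i=0: a=13 ⇒ p=13, q=1
i=1: a=1 ⇒ p=14, q=1
i=2: a=2 ⇒ p=41, q=3
i=3: a=1 ⇒ p=55, q=4
(x₁, y₁) = (55, 4);  55² − 189·4² = 1 ✓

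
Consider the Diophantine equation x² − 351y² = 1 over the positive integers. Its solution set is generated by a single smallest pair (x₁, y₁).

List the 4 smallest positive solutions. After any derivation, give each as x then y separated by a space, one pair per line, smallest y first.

d=351: √d = [18; 1,2,1,3,2,2,2,3,1,2,1,36] (ℓ=12, even), read p_11/q_11
a_0=18:  p_0=18·1+0=18,  q_0=18·0+1=1
a_1=1:  p_1=1·18+1=19,  q_1=1·1+0=1
a_2=2:  p_2=2·19+18=56,  q_2=2·1+1=3
…
a_4=3:  p_4=3·75+56=281,  q_4=3·4+3=15
a_5=2:  p_5=2·281+75=637,  q_5=2·15+4=34
a_6=2:  p_6=2·637+281=1555,  q_6=2·34+15=83
a_7=2:  p_7=2·1555+637=3747,  q_7=2·83+34=200
a_8=3:  p_8=3·3747+1555=12796,  q_8=3·200+83=683
a_9=1:  p_9=1·12796+3747=16543,  q_9=1·683+200=883
a_10=2:  p_10=2·16543+12796=45882,  q_10=2·883+683=2449
a_11=1:  p_11=1·45882+16543=62425,  q_11=1·2449+883=3332
→ (62425, 3332).  Check: 62425²=3896880625, 351·3332²=3896880624, difference 1.
n=2: (62425,3332)∘(62425,3332) = (62425·62425+351·3332·3332, 62425·3332+3332·62425) = (7793761249,416000200)
n=3: (7793761249,416000200)∘(62425,3332) = (62425·7793761249+351·3332·416000200, 62425·416000200+3332·7793761249) = (973051091875225,51937624966668)
n=4: (973051091875225,51937624966668)∘(62425,3332) = (62425·973051091875225+351·3332·51937624966668, 62425·51937624966668+3332·973051091875225) = (121485428812828080001,6484412476672499600)

62425 3332
7793761249 416000200
973051091875225 51937624966668
121485428812828080001 6484412476672499600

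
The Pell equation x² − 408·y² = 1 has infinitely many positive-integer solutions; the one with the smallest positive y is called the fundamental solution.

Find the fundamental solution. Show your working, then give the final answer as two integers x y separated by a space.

[20; 5,40] for √408; ℓ=2 ⇒ convergent index 1
a_0=20:  p_0=20·1+0=20,  q_0=20·0+1=1
a_1=5:  p_1=5·20+1=101,  q_1=5·1+0=5
fundamental: x₁=101, y₁=5  (since 10201 − 408·25 = 1)

101 5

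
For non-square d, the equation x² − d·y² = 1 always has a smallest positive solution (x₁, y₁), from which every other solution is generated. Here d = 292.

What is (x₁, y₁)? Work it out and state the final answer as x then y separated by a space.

√292 = [17; 11,2,1,3,8,3,1,2,11,34, …], period ℓ=10 (even) → k=9
i=0: a=17 ⇒ p=17, q=1
…
i=4: a=3 ⇒ p=2136, q=125
i=5: a=8 ⇒ p=17669, q=1034
i=6: a=3 ⇒ p=55143, q=3227
i=7: a=1 ⇒ p=72812, q=4261
i=8: a=2 ⇒ p=200767, q=11749
i=9: a=11 ⇒ p=2281249, q=133500
(x₁, y₁) = (2281249, 133500);  2281249² − 292·133500² = 1 ✓

2281249 133500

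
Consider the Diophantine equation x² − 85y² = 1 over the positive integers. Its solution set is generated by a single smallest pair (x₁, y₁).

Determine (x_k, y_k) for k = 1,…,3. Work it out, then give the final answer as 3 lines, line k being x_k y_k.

285769 30996
163327842721 17715391848
93348068572789129 10125019625991228

[9; 4,1,1,4,18] for √85; ℓ=5 ⇒ convergent index 9
step 0: (9, 1)  from 9·(1,0) + (0,1)
step 1: (37, 4)  from 4·(9,1) + (1,0)
…
step 4: (378, 41)  from 4·(83,9) + (46,5)
…
step 7: (34813, 3776)  from 1·(27926,3029) + (6887,747)
step 8: (62739, 6805)  from 1·(34813,3776) + (27926,3029)
step 9: (285769, 30996)  from 4·(62739,6805) + (34813,3776)
(x₁, y₁) = (285769, 30996);  285769² − 85·30996² = 1 ✓
n=2: (285769,30996)∘(285769,30996) = (285769·285769+85·30996·30996, 285769·30996+30996·285769) = (163327842721,17715391848)
n=3: (163327842721,17715391848)∘(285769,30996) = (285769·163327842721+85·30996·17715391848, 285769·17715391848+30996·163327842721) = (93348068572789129,10125019625991228)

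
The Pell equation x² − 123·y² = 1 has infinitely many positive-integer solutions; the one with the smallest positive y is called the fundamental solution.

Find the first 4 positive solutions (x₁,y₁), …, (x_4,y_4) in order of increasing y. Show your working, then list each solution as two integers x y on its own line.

[11; 11,22] for √123; ℓ=2 ⇒ convergent index 1
a_0=11:  p_0=11·1+0=11,  q_0=11·0+1=1
a_1=11:  p_1=11·11+1=122,  q_1=11·1+0=11
fundamental: x₁=122, y₁=11  (since 14884 − 123·121 = 1)
(x_2, y_2) = (122·122 + 123·11·11, 122·11 + 11·122) = (29767, 2684)
(x_3, y_3) = (122·29767 + 123·11·2684, 122·2684 + 11·29767) = (7263026, 654885)
(x_4, y_4) = (122·7263026 + 123·11·654885, 122·654885 + 11·7263026) = (1772148577, 159789256)

122 11
29767 2684
7263026 654885
1772148577 159789256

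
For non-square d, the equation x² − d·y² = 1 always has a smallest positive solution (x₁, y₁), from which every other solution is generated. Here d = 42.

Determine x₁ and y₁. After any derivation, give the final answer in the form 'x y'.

[6; 2,12] for √42; ℓ=2 ⇒ convergent index 1
i=0: a=6 ⇒ p=6, q=1
i=1: a=2 ⇒ p=13, q=2
(x₁, y₁) = (13, 2);  13² − 42·2² = 1 ✓

13 2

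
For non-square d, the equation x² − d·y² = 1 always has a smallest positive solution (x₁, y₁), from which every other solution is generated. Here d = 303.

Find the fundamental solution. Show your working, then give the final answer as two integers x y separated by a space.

2524 145

√303 = [17; 2,2,5,2,2,34, …], period ℓ=6 (even) → k=5
i=0: a=17 ⇒ p=17, q=1
i=1: a=2 ⇒ p=35, q=2
…
i=3: a=5 ⇒ p=470, q=27
i=4: a=2 ⇒ p=1027, q=59
i=5: a=2 ⇒ p=2524, q=145
(x₁, y₁) = (2524, 145);  2524² − 303·145² = 1 ✓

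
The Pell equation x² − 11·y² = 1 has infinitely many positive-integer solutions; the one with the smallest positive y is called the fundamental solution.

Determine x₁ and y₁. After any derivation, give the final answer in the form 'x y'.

10 3

√11 → a₀=3, period (3,6); ℓ=2 even so k=1
step 0: (3, 1)  from 3·(1,0) + (0,1)
step 1: (10, 3)  from 3·(3,1) + (1,0)
fundamental: x₁=10, y₁=3  (since 100 − 11·9 = 1)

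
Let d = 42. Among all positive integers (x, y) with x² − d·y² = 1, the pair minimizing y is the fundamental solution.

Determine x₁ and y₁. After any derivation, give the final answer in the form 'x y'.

13 2

d=42: √d = [6; 2,12] (ℓ=2, even), read p_1/q_1
a_0=6:  p_0=6·1+0=6,  q_0=6·0+1=1
a_1=2:  p_1=2·6+1=13,  q_1=2·1+0=2
→ (13, 2).  Check: 13²=169, 42·2²=168, difference 1.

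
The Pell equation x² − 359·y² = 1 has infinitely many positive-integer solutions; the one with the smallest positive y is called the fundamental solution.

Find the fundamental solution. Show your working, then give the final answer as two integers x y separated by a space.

360 19

√359 → a₀=18, period (1,17,1,36); ℓ=4 even so k=3
a_0=18:  p_0=18·1+0=18,  q_0=18·0+1=1
a_1=1:  p_1=1·18+1=19,  q_1=1·1+0=1
a_2=17:  p_2=17·19+18=341,  q_2=17·1+1=18
a_3=1:  p_3=1·341+19=360,  q_3=1·18+1=19
fundamental: x₁=360, y₁=19  (since 129600 − 359·361 = 1)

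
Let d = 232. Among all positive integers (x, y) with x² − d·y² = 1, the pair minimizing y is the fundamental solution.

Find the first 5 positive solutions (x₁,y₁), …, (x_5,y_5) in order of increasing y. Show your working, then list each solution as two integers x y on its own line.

19603 1287
768555217 50458122
30131975818099 1978261129845
1181354243155834177 77559705806244948
46316174427035658925363 3040805823861378301443

[15; 4,3,7,3,4,30] for √232; ℓ=6 ⇒ convergent index 5
a_0=15:  p_0=15·1+0=15,  q_0=15·0+1=1
a_1=4:  p_1=4·15+1=61,  q_1=4·1+0=4
a_2=3:  p_2=3·61+15=198,  q_2=3·4+1=13
a_3=7:  p_3=7·198+61=1447,  q_3=7·13+4=95
a_4=3:  p_4=3·1447+198=4539,  q_4=3·95+13=298
a_5=4:  p_5=4·4539+1447=19603,  q_5=4·298+95=1287
(x₁, y₁) = (19603, 1287);  19603² − 232·1287² = 1 ✓
(19603+1287√232)^2 = 768555217 + 50458122√232
(19603+1287√232)^3 = 30131975818099 + 1978261129845√232
(19603+1287√232)^4 = 1181354243155834177 + 77559705806244948√232
(19603+1287√232)^5 = 46316174427035658925363 + 3040805823861378301443√232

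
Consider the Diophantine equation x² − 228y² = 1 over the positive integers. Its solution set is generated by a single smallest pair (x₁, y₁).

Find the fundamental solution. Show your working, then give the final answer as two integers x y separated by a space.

151 10

d=228: √d = [15; 10,30] (ℓ=2, even), read p_1/q_1
k=0  a_k=15  p_k/q_k = 15/1
k=1  a_k=10  p_k/q_k = 151/10
fundamental: x₁=151, y₁=10  (since 22801 − 228·100 = 1)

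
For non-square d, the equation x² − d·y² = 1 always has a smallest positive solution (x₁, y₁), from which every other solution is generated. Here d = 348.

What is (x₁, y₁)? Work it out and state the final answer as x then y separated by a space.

d=348: √d = [18; 1,1,1,8,1,1,1,36] (ℓ=8, even), read p_7/q_7
k=0  a_k=18  p_k/q_k = 18/1
k=1  a_k=1  p_k/q_k = 19/1
…
k=3  a_k=1  p_k/q_k = 56/3
k=4  a_k=8  p_k/q_k = 485/26
…
k=6  a_k=1  p_k/q_k = 1026/55
k=7  a_k=1  p_k/q_k = 1567/84
fundamental: x₁=1567, y₁=84  (since 2455489 − 348·7056 = 1)

1567 84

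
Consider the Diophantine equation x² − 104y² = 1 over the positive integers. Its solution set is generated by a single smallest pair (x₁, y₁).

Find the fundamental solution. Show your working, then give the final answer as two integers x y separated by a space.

51 5

√104 → a₀=10, period (5,20); ℓ=2 even so k=1
a_0=10:  p_0=10·1+0=10,  q_0=10·0+1=1
a_1=5:  p_1=5·10+1=51,  q_1=5·1+0=5
→ (51, 5).  Check: 51²=2601, 104·5²=2600, difference 1.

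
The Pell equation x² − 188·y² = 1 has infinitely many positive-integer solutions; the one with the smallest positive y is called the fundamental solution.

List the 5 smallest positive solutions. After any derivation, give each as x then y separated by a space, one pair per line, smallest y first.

√188 = [13; 1,2,2,6,2,2,1,26, …], period ℓ=8 (even) → k=7
step 0: (13, 1)  from 13·(1,0) + (0,1)
step 1: (14, 1)  from 1·(13,1) + (1,0)
…
step 4: (617, 45)  from 6·(96,7) + (41,3)
step 5: (1330, 97)  from 2·(617,45) + (96,7)
step 6: (3277, 239)  from 2·(1330,97) + (617,45)
step 7: (4607, 336)  from 1·(3277,239) + (1330,97)
fundamental: x₁=4607, y₁=336  (since 21224449 − 188·112896 = 1)
k=2:  x_2 = 4607·4607+188·336·336 = 42448897,  y_2 = 4607·336+336·4607 = 3095904
k=3:  x_3 = 4607·42448897+188·336·3095904 = 391124132351,  y_3 = 4607·3095904+336·42448897 = 28525659120
k=4:  x_4 = 4607·391124132351+188·336·28525659120 = 3603817713033217,  y_4 = 4607·28525659120+336·391124132351 = 262835420035776
k=5:  x_5 = 4607·3603817713033217+188·336·262835420035776 = 33205576016763929087,  y_5 = 4607·262835420035776+336·3603817713033217 = 2421765531683980944

4607 336
42448897 3095904
391124132351 28525659120
3603817713033217 262835420035776
33205576016763929087 2421765531683980944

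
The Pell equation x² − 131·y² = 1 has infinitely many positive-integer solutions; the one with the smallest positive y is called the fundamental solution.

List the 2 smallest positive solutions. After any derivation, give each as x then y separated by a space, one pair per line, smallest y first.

[11; 2,4,11,4,2,22] for √131; ℓ=6 ⇒ convergent index 5
step 0: (11, 1)  from 11·(1,0) + (0,1)
…
step 2: (103, 9)  from 4·(23,2) + (11,1)
step 3: (1156, 101)  from 11·(103,9) + (23,2)
step 4: (4727, 413)  from 4·(1156,101) + (103,9)
step 5: (10610, 927)  from 2·(4727,413) + (1156,101)
→ (10610, 927).  Check: 10610²=112572100, 131·927²=112572099, difference 1.
n=2: (10610,927)∘(10610,927) = (10610·10610+131·927·927, 10610·927+927·10610) = (225144199,19670940)

10610 927
225144199 19670940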